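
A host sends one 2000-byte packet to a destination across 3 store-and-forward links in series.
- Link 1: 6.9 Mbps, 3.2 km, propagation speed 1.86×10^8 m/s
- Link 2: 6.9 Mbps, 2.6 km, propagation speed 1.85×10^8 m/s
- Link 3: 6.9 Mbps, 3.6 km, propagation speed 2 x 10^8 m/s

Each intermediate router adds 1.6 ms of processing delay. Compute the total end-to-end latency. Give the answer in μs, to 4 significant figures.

L = 2000 × 8 = 16000 bits.
Transmission delay per hop = L/R = 16000/6900000 = 2318.84 μs; 3 hops → 6956.52 μs.
Propagation delays (d/s per hop): 17.2043, 14.0541, 18 μs; sum = 49.2584 μs.
Processing at 2 router(s): 2 × 1.6 ms = 3200 μs.
End-to-end = 10210 μs.

10210 μs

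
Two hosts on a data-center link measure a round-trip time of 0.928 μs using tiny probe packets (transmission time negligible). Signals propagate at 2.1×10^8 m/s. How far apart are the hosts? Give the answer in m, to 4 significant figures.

97.44 m

One-way propagation = RTT/2 = 0.464 μs.
d = s × t = 210000000 × 4.64e-07 = 97.44 m.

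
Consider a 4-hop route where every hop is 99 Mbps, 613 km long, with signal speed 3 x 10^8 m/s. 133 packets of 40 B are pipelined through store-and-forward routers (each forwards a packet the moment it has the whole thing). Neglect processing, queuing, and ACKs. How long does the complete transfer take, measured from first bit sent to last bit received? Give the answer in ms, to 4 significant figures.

Per-hop transmission t_tx = L/R = 320/99000000 = 0.00323232 ms.
Per-hop propagation t_prop = 613000/300000000 = 2.04333 ms.
Pipeline fill: first packet needs 4·t_tx to clear all hops; remaining 132 packets each add one t_tx.
Total = (4+133-1)·t_tx + 4·t_prop = 136·0.00323232 + 4·2.04333 = 8.613 ms.

8.613 ms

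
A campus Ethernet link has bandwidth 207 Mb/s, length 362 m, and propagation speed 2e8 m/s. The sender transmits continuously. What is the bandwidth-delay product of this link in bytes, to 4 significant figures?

46.83 bytes

Propagation delay = 362 / 200000000 = 1.81e-06 s.
BDP = R × t_prop = 207000000 × 1.81e-06 = 374.67 bits.
In bytes: 374.67/8 = 46.83 bytes.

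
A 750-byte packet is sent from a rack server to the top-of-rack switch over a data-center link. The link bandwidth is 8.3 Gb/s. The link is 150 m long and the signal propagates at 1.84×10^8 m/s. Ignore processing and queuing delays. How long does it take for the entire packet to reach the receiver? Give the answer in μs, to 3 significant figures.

L = 750 × 8 = 6000 bits.
Transmission delay = L/R = 6000 / 8.3e+09 = 0.722892 μs.
Propagation delay = d/s = 150 m / 184000000 m/s = 0.815217 μs.
Total = 1.54 μs.

1.54 μs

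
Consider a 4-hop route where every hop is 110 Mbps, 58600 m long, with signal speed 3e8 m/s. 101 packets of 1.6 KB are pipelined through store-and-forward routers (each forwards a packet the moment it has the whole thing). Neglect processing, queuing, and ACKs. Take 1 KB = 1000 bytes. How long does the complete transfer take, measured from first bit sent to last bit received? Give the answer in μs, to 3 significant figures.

Per-hop transmission t_tx = L/R = 12800/110000000 = 116.364 μs.
Per-hop propagation t_prop = 58600/300000000 = 195.333 μs.
Pipeline fill: first packet needs 4·t_tx to clear all hops; remaining 100 packets each add one t_tx.
Total = (4+101-1)·t_tx + 4·t_prop = 104·116.364 + 4·195.333 = 12900 μs.

12900 μs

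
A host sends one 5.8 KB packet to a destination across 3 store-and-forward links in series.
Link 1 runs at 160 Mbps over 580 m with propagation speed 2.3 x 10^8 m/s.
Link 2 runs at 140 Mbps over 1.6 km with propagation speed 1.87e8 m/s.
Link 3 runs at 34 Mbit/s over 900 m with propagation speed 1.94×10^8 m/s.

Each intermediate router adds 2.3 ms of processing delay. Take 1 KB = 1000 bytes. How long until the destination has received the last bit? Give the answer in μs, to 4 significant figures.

L = 46400 bits.
Transmission delays (L/R per hop): 290, 331.429, 1364.71 μs; sum = 1986.13 μs.
Propagation delays (d/s per hop): 2.52174, 8.55615, 4.63918 μs; sum = 15.7171 μs.
Processing at 2 router(s): 2 × 2.3 ms = 4600 μs.
End-to-end = 6602 μs.

6602 μs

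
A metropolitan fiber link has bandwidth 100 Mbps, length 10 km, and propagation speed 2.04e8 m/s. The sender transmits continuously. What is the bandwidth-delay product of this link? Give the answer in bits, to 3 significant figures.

Propagation delay = 10000 / 204000000 = 4.90196e-05 s.
BDP = R × t_prop = 100000000 × 4.90196e-05 = 4901.96 bits.

4900 bits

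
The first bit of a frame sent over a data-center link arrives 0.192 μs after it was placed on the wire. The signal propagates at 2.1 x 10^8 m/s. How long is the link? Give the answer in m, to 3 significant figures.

40.3 m

d = s × t_prop = 210000000 × 1.92e-07 = 40.3 m.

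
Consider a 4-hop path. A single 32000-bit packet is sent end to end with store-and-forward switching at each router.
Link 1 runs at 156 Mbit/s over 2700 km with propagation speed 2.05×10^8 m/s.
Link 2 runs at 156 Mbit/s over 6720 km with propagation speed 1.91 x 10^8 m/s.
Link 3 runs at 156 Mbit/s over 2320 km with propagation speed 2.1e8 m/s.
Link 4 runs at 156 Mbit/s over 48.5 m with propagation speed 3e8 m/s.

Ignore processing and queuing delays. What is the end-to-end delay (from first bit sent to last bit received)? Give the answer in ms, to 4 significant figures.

Transmission delay per hop = L/R = 32000/156000000 = 0.205128 ms; 4 hops → 0.820513 ms.
Propagation delays (d/s per hop): 13.1707, 35.1832, 11.0476, 0.000161667 ms; sum = 59.4018 ms.
End-to-end = 60.22 ms.

60.22 ms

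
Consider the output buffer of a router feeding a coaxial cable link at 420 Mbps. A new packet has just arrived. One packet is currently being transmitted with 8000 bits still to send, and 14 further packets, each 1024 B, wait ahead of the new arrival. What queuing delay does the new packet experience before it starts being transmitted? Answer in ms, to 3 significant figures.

Each queued packet: L/R = 8192/420000000 = 0.0195048 ms.
14 queued → 0.273067 ms.
Plus remaining 8000 bits of current packet: 0.0190476 ms.
Queuing delay = 0.292 ms.

0.292 ms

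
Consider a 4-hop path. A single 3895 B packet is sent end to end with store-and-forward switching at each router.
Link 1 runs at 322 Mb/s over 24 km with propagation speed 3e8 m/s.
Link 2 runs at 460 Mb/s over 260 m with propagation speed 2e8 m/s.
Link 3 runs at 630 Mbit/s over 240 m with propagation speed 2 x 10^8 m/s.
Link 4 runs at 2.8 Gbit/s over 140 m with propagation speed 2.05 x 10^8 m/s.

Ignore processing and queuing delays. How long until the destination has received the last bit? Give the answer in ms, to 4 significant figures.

0.3083 ms

L = 3895 × 8 = 31160 bits.
Transmission delays (L/R per hop): 0.0967702, 0.0677391, 0.0494603, 0.0111286 ms; sum = 0.225098 ms.
Propagation delays (d/s per hop): 0.08, 0.0013, 0.0012, 0.000682927 ms; sum = 0.0831829 ms.
End-to-end = 0.3083 ms.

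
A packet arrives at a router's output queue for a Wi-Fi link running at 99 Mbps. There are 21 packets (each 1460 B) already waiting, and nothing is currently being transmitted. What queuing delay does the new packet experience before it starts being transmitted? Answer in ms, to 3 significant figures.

2.48 ms

Each queued packet: L/R = 11680/99000000 = 0.11798 ms.
21 queued → 2.47758 ms.
Queuing delay = 2.48 ms.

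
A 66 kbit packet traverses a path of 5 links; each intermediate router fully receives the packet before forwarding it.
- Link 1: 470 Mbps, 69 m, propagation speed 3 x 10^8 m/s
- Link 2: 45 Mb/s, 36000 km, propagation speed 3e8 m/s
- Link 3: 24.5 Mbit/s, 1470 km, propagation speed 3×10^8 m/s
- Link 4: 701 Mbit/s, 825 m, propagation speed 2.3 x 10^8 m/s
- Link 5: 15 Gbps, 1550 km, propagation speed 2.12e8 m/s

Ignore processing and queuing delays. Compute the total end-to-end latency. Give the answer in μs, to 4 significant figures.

L = 66000 bits.
Transmission delays (L/R per hop): 140.426, 1466.67, 2693.88, 94.1512, 4.4 μs; sum = 4399.52 μs.
Propagation delays (d/s per hop): 0.23, 120000, 4900, 3.58696, 7311.32 μs; sum = 132215 μs.
End-to-end = 136600 μs.

136600 μs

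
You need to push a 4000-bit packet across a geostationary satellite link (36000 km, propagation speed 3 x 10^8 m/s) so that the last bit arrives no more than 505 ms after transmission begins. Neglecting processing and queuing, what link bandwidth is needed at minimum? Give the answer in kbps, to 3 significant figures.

Propagation delay = 36000000 / 300000000 = 120 ms.
Transmission budget = 505 − 120 = 385 ms.
R ≥ L / t_tx = 4000 bits / 0.385 s = 10.4 kbps.

10.4 kbps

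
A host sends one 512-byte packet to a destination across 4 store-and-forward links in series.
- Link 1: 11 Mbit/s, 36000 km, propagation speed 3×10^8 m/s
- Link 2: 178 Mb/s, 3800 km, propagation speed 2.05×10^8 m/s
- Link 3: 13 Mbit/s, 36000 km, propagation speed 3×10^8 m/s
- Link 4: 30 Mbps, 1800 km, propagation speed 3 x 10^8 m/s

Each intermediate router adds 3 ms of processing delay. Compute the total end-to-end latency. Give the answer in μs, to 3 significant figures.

274000 μs

L = 512 × 8 = 4096 bits.
Transmission delays (L/R per hop): 372.364, 23.0112, 315.077, 136.533 μs; sum = 846.985 μs.
Propagation delays (d/s per hop): 120000, 18536.6, 120000, 6000 μs; sum = 264537 μs.
Processing at 3 router(s): 3 × 3 ms = 9000 μs.
End-to-end = 274000 μs.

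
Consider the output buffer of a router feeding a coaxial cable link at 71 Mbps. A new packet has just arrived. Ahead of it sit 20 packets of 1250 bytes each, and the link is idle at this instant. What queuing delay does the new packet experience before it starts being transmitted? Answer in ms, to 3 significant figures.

Each queued packet: L/R = 10000/71000000 = 0.140845 ms.
20 queued → 2.8169 ms.
Queuing delay = 2.82 ms.

2.82 ms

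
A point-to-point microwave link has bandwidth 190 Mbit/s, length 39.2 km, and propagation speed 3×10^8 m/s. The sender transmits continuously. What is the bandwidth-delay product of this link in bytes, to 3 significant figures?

3100 bytes

Propagation delay = 39200 / 300000000 = 0.000130667 s.
BDP = R × t_prop = 190000000 × 0.000130667 = 24826.7 bits.
In bytes: 24826.7/8 = 3100 bytes.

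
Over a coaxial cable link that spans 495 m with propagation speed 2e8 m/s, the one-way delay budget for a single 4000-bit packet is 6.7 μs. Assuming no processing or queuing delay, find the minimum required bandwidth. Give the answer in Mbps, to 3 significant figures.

947 Mbps

Propagation delay = 495 / 200000000 = 2.475 μs.
Transmission budget = 6.7 − 2.475 = 4.225 μs.
R ≥ L / t_tx = 4000 bits / 4.225e-06 s = 947 Mbps.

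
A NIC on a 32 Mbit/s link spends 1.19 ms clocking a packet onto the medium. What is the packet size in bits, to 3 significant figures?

38100 bits

L = R × t_tx = 32000000 b/s × 0.00119 s = 38080 bits.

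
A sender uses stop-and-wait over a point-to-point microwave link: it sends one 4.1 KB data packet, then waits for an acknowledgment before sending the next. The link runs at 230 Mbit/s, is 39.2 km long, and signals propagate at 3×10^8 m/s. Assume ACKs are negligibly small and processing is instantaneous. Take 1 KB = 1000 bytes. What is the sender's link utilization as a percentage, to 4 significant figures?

t_tx = L/R = 32800/230000000 = 0.000142609 s.
t_prop = 39200/300000000 = 0.000130667 s; RTT = 0.000261333 s.
Cycle = t_tx + RTT = 0.000403942 s.
Utilization = t_tx / cycle = 0.000142609/0.000403942 = 35.30 %.

35.30 %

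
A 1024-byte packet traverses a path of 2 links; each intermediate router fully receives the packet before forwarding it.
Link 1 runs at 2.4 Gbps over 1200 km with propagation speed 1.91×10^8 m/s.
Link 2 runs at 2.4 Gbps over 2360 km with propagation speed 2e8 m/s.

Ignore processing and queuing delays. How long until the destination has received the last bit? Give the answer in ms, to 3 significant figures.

18.1 ms

L = 1024 × 8 = 8192 bits.
Transmission delay per hop = L/R = 8192/2400000000 = 0.00341333 ms; 2 hops → 0.00682667 ms.
Propagation delays (d/s per hop): 6.28272, 11.8 ms; sum = 18.0827 ms.
End-to-end = 18.1 ms.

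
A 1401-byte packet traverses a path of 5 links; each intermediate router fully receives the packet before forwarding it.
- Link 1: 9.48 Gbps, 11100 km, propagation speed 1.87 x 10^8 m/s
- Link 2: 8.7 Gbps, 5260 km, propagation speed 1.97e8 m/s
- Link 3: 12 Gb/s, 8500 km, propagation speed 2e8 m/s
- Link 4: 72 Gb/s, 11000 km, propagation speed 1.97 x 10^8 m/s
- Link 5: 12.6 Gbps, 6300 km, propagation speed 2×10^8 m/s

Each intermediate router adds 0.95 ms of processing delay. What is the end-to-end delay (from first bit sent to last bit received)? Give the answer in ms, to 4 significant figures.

L = 1401 × 8 = 11208 bits.
Transmission delays (L/R per hop): 0.00118228, 0.00128828, 0.000934, 0.000155667, 0.000889524 ms; sum = 0.00444974 ms.
Propagation delays (d/s per hop): 59.3583, 26.7005, 42.5, 55.8376, 31.5 ms; sum = 215.896 ms.
Processing at 4 router(s): 4 × 0.95 ms = 3.8 ms.
End-to-end = 219.7 ms.

219.7 ms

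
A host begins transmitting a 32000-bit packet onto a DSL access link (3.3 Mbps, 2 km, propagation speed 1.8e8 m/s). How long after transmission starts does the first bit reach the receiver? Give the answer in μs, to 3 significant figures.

11.1 μs

First bit experiences only propagation delay: d/s = 2000/180000000 = 11.1 μs.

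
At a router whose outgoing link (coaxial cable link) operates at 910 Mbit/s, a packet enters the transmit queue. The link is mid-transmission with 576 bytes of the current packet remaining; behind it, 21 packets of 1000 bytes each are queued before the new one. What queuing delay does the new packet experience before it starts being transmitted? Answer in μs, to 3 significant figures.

190 μs

Each queued packet: L/R = 8000/910000000 = 8.79121 μs.
21 queued → 184.615 μs.
Plus remaining 4608 bits of current packet: 5.06374 μs.
Queuing delay = 190 μs.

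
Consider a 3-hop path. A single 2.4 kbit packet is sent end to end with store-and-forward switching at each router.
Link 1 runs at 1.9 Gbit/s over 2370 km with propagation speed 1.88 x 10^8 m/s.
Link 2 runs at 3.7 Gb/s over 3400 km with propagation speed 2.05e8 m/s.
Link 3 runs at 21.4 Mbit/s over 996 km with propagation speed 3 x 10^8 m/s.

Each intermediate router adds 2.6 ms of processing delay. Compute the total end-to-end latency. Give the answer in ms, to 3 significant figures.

L = 2400 bits.
Transmission delays (L/R per hop): 0.00126316, 0.000648649, 0.11215 ms; sum = 0.114061 ms.
Propagation delays (d/s per hop): 12.6064, 16.5854, 3.32 ms; sum = 32.5117 ms.
Processing at 2 router(s): 2 × 2.6 ms = 5.2 ms.
End-to-end = 37.8 ms.

37.8 ms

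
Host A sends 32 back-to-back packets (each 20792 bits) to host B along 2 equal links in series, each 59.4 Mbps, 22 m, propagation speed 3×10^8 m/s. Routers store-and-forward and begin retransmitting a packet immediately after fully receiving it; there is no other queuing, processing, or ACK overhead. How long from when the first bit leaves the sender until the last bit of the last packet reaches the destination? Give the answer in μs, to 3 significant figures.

11600 μs

Per-hop transmission t_tx = L/R = 20792/59400000 = 350.034 μs.
Per-hop propagation t_prop = 22/300000000 = 0.0733333 μs.
Pipeline fill: first packet needs 2·t_tx to clear all hops; remaining 31 packets each add one t_tx.
Total = (2+32-1)·t_tx + 2·t_prop = 33·350.034 + 2·0.0733333 = 11600 μs.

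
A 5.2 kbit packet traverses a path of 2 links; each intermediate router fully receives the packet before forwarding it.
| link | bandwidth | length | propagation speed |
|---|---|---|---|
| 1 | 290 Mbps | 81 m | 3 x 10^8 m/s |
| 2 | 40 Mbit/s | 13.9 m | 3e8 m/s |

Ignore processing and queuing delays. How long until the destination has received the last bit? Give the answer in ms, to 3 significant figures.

0.148 ms

L = 5200 bits.
Transmission delays (L/R per hop): 0.017931, 0.13 ms; sum = 0.147931 ms.
Propagation delays (d/s per hop): 0.00027, 4.63333e-05 ms; sum = 0.000316333 ms.
End-to-end = 0.148 ms.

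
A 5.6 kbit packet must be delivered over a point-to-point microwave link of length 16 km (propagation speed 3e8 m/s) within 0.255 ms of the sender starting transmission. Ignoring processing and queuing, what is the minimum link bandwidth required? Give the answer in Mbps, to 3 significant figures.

27.8 Mbps

Propagation delay = 16000 / 300000000 = 0.0533333 ms.
Transmission budget = 0.255 − 0.0533333 = 0.201667 ms.
R ≥ L / t_tx = 5600 bits / 0.000201667 s = 27.8 Mbps.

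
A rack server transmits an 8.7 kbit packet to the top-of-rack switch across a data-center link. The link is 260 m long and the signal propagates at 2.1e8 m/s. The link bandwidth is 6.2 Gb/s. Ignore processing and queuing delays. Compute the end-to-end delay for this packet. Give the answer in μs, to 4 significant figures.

L = 8700 bits.
Transmission delay = L/R = 8700 / 6200000000 = 1.40323 μs.
Propagation delay = d/s = 260 m / 210000000 m/s = 1.2381 μs.
Total = 2.641 μs.

2.641 μs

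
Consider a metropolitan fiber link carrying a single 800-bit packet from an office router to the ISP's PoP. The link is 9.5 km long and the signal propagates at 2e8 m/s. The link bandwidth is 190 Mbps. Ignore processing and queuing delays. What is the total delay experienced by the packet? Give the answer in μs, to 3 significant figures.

51.7 μs

Transmission delay = L/R = 800 / 190000000 = 4.21053 μs.
Propagation delay = d/s = 9500 m / 200000000 m/s = 47.5 μs.
Total = 51.7 μs.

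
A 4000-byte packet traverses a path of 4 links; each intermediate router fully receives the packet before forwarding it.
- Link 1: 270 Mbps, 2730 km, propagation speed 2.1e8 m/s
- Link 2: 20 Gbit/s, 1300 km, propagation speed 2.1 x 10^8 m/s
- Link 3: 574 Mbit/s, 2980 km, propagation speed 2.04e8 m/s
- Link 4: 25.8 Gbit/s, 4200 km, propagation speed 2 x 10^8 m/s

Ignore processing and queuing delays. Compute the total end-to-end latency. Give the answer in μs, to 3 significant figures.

L = 4000 × 8 = 32000 bits.
Transmission delays (L/R per hop): 118.519, 1.6, 55.7491, 1.24031 μs; sum = 177.108 μs.
Propagation delays (d/s per hop): 13000, 6190.48, 14607.8, 21000 μs; sum = 54798.3 μs.
End-to-end = 55000 μs.

55000 μs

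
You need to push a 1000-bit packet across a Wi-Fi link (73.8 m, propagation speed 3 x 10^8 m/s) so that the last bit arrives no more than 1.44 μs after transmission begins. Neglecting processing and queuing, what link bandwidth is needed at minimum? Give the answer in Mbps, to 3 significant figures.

838 Mbps

Propagation delay = 73.8 / 300000000 = 0.246 μs.
Transmission budget = 1.44 − 0.246 = 1.194 μs.
R ≥ L / t_tx = 1000 bits / 1.194e-06 s = 838 Mbps.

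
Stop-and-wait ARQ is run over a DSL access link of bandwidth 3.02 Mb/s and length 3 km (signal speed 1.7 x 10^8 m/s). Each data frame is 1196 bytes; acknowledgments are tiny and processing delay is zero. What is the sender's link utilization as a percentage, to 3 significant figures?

t_tx = L/R = 9568/3020000 = 0.00316821 s.
t_prop = 3000/170000000 = 1.76471e-05 s; RTT = 3.52941e-05 s.
Cycle = t_tx + RTT = 0.00320351 s.
Utilization = t_tx / cycle = 0.00316821/0.00320351 = 98.9 %.

98.9 %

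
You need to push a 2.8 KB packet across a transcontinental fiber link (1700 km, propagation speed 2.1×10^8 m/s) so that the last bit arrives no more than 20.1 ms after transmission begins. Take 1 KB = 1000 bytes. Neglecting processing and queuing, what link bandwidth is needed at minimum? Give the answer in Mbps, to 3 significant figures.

1.87 Mbps

L = 22400 bits.
Propagation delay = 1700000 / 210000000 = 8.09524 ms.
Transmission budget = 20.1 − 8.09524 = 12.0048 ms.
R ≥ L / t_tx = 22400 bits / 0.0120048 s = 1.87 Mbps.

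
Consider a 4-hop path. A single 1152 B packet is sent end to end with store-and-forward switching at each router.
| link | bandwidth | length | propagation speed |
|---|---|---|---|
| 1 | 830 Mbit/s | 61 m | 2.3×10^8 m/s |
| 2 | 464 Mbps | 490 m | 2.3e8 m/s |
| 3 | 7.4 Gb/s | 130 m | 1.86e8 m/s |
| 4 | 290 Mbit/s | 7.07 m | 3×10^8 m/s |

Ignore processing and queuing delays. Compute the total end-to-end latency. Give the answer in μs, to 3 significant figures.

67.1 μs

L = 1152 × 8 = 9216 bits.
Transmission delays (L/R per hop): 11.1036, 19.8621, 1.24541, 31.7793 μs; sum = 63.9904 μs.
Propagation delays (d/s per hop): 0.265217, 2.13043, 0.698925, 0.0235667 μs; sum = 3.11814 μs.
End-to-end = 67.1 μs.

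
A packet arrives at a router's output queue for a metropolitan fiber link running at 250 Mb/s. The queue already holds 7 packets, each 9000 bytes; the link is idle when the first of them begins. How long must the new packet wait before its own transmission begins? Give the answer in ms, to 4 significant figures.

2.016 ms

Each queued packet: L/R = 72000/250000000 = 0.288 ms.
7 queued → 2.016 ms.
Queuing delay = 2.016 ms.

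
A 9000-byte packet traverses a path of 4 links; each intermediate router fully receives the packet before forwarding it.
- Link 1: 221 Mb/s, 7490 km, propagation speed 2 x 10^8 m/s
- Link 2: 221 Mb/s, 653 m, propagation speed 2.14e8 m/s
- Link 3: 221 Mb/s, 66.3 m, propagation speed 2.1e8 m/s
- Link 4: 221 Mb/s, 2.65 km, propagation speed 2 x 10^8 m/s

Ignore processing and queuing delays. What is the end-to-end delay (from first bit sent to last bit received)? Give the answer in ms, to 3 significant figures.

38.8 ms

L = 9000 × 8 = 72000 bits.
Transmission delay per hop = L/R = 72000/221000000 = 0.325792 ms; 4 hops → 1.30317 ms.
Propagation delays (d/s per hop): 37.45, 0.0030514, 0.000315714, 0.01325 ms; sum = 37.4666 ms.
End-to-end = 38.8 ms.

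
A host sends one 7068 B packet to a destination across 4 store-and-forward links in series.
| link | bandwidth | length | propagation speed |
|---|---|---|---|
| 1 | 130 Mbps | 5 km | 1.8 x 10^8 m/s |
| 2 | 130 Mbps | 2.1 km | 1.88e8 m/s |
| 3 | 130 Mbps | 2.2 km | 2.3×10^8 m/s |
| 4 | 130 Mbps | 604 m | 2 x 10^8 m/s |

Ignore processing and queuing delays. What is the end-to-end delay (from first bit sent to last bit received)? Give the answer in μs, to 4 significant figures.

L = 7068 × 8 = 56544 bits.
Transmission delay per hop = L/R = 56544/130000000 = 434.954 μs; 4 hops → 1739.82 μs.
Propagation delays (d/s per hop): 27.7778, 11.1702, 9.56522, 3.02 μs; sum = 51.5332 μs.
End-to-end = 1791 μs.

1791 μs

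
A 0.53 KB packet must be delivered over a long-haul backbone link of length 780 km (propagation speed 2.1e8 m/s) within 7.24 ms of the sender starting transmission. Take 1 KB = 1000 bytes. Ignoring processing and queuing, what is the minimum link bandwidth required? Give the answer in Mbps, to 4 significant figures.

1.203 Mbps

L = 4240 bits.
Propagation delay = 780000 / 210000000 = 3.71429 ms.
Transmission budget = 7.24 − 3.71429 = 3.52571 ms.
R ≥ L / t_tx = 4240 bits / 0.00352571 s = 1.203 Mbps.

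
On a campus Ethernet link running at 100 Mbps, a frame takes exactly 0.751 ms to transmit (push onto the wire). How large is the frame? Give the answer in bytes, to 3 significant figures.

9390 bytes

L = R × t_tx = 100000000 b/s × 0.000751 s = 75100 bits.
In bytes: 75100 / 8 = 9390 bytes.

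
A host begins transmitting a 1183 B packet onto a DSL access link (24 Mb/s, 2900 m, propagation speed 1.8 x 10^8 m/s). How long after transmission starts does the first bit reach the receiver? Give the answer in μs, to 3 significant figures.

16.1 μs

First bit experiences only propagation delay: d/s = 2900/180000000 = 16.1 μs.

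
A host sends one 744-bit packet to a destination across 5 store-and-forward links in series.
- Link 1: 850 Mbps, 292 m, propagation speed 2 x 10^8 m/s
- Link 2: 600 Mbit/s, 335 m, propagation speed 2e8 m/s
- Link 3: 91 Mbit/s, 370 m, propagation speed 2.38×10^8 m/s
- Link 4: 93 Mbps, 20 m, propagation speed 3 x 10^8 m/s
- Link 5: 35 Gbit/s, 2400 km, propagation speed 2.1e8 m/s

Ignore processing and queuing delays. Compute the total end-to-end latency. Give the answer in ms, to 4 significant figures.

Transmission delays (L/R per hop): 0.000875294, 0.00124, 0.00817582, 0.008, 2.12571e-05 ms; sum = 0.0183124 ms.
Propagation delays (d/s per hop): 0.00146, 0.001675, 0.00155462, 6.66667e-05, 11.4286 ms; sum = 11.4333 ms.
End-to-end = 11.45 ms.

11.45 ms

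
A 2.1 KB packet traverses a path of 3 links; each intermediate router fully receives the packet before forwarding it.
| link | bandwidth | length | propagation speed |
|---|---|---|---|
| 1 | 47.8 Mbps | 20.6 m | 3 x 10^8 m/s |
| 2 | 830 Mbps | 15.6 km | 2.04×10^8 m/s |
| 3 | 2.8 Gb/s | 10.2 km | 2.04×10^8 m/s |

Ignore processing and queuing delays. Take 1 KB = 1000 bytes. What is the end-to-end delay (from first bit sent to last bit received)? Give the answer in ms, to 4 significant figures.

0.5042 ms

L = 16800 bits.
Transmission delays (L/R per hop): 0.351464, 0.020241, 0.006 ms; sum = 0.377705 ms.
Propagation delays (d/s per hop): 6.86667e-05, 0.0764706, 0.05 ms; sum = 0.126539 ms.
End-to-end = 0.5042 ms.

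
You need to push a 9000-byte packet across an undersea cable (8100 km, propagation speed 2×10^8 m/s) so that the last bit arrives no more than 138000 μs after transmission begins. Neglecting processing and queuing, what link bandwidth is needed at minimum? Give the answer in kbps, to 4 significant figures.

738.5 kbps

L = 72000 bits.
Propagation delay = 8100000 / 200000000 = 40500 μs.
Transmission budget = 138000 − 40500 = 97500 μs.
R ≥ L / t_tx = 72000 bits / 0.0975 s = 738.5 kbps.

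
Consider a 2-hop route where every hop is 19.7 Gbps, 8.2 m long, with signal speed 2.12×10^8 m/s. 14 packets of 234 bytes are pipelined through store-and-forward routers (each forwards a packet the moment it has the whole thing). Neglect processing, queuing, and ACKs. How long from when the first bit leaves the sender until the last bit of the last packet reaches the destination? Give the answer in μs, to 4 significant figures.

Per-hop transmission t_tx = L/R = 1872/19700000000 = 0.0950254 μs.
Per-hop propagation t_prop = 8.2/212000000 = 0.0386792 μs.
Pipeline fill: first packet needs 2·t_tx to clear all hops; remaining 13 packets each add one t_tx.
Total = (2+14-1)·t_tx + 2·t_prop = 15·0.0950254 + 2·0.0386792 = 1.503 μs.

1.503 μs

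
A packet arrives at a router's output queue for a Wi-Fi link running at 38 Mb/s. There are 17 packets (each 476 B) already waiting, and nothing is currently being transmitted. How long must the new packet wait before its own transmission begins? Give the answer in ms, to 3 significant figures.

1.70 ms

Each queued packet: L/R = 3808/38000000 = 0.100211 ms.
17 queued → 1.70358 ms.
Queuing delay = 1.70 ms.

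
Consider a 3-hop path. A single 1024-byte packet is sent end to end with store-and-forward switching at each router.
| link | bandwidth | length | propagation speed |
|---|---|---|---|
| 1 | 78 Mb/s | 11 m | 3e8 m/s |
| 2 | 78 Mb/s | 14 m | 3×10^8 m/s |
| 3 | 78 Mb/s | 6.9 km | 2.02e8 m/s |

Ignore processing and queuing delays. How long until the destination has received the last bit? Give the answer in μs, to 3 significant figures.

L = 1024 × 8 = 8192 bits.
Transmission delay per hop = L/R = 8192/78000000 = 105.026 μs; 3 hops → 315.077 μs.
Propagation delays (d/s per hop): 0.0366667, 0.0466667, 34.1584 μs; sum = 34.2417 μs.
End-to-end = 349 μs.

349 μs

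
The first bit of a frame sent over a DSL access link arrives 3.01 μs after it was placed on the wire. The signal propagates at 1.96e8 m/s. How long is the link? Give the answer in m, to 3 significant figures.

590 m

d = s × t_prop = 196000000 × 3.01e-06 = 590 m.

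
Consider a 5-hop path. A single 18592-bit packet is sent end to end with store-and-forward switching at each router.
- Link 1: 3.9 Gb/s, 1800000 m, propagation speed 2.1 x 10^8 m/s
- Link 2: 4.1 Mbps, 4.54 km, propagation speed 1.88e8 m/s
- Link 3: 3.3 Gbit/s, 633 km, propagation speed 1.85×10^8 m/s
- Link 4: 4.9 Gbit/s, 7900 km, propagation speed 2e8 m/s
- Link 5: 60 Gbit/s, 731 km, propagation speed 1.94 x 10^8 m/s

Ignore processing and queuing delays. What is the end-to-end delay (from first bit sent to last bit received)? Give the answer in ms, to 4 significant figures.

Transmission delays (L/R per hop): 0.00476718, 4.53463, 0.00563394, 0.00379429, 0.000309867 ms; sum = 4.54914 ms.
Propagation delays (d/s per hop): 8.57143, 0.0241489, 3.42162, 39.5, 3.76804 ms; sum = 55.2852 ms.
End-to-end = 59.83 ms.

59.83 ms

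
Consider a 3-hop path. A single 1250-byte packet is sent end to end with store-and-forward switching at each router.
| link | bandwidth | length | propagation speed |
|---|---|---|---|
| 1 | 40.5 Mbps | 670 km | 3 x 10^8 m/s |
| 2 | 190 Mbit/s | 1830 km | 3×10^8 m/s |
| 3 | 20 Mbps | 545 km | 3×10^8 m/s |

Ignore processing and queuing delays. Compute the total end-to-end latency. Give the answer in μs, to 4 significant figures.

L = 1250 × 8 = 10000 bits.
Transmission delays (L/R per hop): 246.914, 52.6316, 500 μs; sum = 799.545 μs.
Propagation delays (d/s per hop): 2233.33, 6100, 1816.67 μs; sum = 10150 μs.
End-to-end = 10950 μs.

10950 μs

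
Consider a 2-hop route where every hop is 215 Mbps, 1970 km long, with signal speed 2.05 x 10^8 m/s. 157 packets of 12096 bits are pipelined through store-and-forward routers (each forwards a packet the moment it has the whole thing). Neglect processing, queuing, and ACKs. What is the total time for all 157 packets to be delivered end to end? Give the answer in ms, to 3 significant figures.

Per-hop transmission t_tx = L/R = 12096/215000000 = 0.0562605 ms.
Per-hop propagation t_prop = 1970000/2.05e+08 = 9.60976 ms.
Pipeline fill: first packet needs 2·t_tx to clear all hops; remaining 156 packets each add one t_tx.
Total = (2+157-1)·t_tx + 2·t_prop = 158·0.0562605 + 2·9.60976 = 28.1 ms.

28.1 ms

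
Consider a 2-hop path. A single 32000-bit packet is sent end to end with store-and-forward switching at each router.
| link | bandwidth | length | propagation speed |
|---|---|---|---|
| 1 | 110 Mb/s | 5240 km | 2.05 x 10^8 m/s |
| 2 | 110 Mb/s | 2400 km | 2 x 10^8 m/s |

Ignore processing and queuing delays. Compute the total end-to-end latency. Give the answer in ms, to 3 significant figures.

38.1 ms

Transmission delay per hop = L/R = 32000/110000000 = 0.290909 ms; 2 hops → 0.581818 ms.
Propagation delays (d/s per hop): 25.561, 12 ms; sum = 37.561 ms.
End-to-end = 38.1 ms.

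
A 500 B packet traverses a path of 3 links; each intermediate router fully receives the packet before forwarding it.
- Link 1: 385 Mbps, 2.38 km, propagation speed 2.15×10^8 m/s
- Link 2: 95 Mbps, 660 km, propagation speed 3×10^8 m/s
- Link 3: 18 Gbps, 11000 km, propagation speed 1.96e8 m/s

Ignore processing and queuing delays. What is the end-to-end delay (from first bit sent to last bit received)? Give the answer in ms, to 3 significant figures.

L = 500 × 8 = 4000 bits.
Transmission delays (L/R per hop): 0.0103896, 0.0421053, 0.000222222 ms; sum = 0.0527171 ms.
Propagation delays (d/s per hop): 0.0110698, 2.2, 56.1224 ms; sum = 58.3335 ms.
End-to-end = 58.4 ms.

58.4 ms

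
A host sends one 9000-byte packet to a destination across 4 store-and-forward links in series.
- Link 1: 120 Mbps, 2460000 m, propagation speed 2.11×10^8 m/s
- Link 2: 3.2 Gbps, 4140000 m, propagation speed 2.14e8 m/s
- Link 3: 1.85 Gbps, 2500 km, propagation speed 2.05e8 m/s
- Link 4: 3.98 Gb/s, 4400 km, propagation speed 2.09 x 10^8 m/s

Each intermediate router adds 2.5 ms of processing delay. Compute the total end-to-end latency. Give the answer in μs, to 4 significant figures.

L = 9000 × 8 = 72000 bits.
Transmission delays (L/R per hop): 600, 22.5, 38.9189, 18.0905 μs; sum = 679.509 μs.
Propagation delays (d/s per hop): 11658.8, 19345.8, 12195.1, 21052.6 μs; sum = 64252.3 μs.
Processing at 3 router(s): 3 × 2.5 ms = 7500 μs.
End-to-end = 72430 μs.

72430 μs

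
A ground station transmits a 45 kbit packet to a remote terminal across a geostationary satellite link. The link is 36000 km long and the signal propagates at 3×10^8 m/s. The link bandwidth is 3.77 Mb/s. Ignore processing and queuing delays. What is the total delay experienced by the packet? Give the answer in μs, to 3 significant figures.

L = 45000 bits.
Transmission delay = L/R = 45000 / 3770000 = 11936.3 μs.
Propagation delay = d/s = 36000000 m / 300000000 m/s = 120000 μs.
Total = 132000 μs.

132000 μs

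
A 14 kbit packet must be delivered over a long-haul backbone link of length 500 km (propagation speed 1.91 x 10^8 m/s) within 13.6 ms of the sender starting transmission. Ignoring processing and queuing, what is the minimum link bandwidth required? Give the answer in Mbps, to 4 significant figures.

1.275 Mbps

Propagation delay = 500000 / 191000000 = 2.6178 ms.
Transmission budget = 13.6 − 2.6178 = 10.9822 ms.
R ≥ L / t_tx = 14000 bits / 0.0109822 s = 1.275 Mbps.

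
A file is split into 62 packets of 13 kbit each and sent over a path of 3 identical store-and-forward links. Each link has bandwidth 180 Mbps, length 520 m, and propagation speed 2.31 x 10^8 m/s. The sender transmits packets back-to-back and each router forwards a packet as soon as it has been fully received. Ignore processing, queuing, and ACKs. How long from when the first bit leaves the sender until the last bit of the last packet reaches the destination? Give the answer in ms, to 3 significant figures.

4.63 ms

Per-hop transmission t_tx = L/R = 13000/180000000 = 0.0722222 ms.
Per-hop propagation t_prop = 520/231000000 = 0.00225108 ms.
Pipeline fill: first packet needs 3·t_tx to clear all hops; remaining 61 packets each add one t_tx.
Total = (3+62-1)·t_tx + 3·t_prop = 64·0.0722222 + 3·0.00225108 = 4.63 ms.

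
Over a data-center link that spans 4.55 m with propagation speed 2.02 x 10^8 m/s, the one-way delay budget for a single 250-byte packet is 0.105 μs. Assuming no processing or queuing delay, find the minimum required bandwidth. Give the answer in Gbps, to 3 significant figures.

L = 2000 bits.
Propagation delay = 4.55 / 202000000 = 0.0225248 μs.
Transmission budget = 0.105 − 0.0225248 = 0.0824752 μs.
R ≥ L / t_tx = 2000 bits / 8.24752e-08 s = 24.2 Gbps.

24.2 Gbps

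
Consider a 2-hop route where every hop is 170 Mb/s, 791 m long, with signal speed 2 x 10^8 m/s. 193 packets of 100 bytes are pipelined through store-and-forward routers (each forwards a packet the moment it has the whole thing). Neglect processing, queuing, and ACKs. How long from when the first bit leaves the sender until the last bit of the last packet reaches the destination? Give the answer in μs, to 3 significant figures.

Per-hop transmission t_tx = L/R = 800/170000000 = 4.70588 μs.
Per-hop propagation t_prop = 791/200000000 = 3.955 μs.
Pipeline fill: first packet needs 2·t_tx to clear all hops; remaining 192 packets each add one t_tx.
Total = (2+193-1)·t_tx + 2·t_prop = 194·4.70588 + 2·3.955 = 921 μs.

921 μs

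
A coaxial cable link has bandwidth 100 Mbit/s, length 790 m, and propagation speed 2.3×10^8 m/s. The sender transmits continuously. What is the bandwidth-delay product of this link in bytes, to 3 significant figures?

Propagation delay = 790 / 2.3e+08 = 3.43478e-06 s.
BDP = R × t_prop = 100000000 × 3.43478e-06 = 343.478 bits.
In bytes: 343.478/8 = 42.9 bytes.

42.9 bytes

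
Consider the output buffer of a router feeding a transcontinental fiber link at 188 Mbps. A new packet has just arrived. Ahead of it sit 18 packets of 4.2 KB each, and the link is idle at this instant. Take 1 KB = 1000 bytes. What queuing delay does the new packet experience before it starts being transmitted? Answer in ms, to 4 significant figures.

3.217 ms

Each queued packet: L/R = 33600/188000000 = 0.178723 ms.
18 queued → 3.21702 ms.
Queuing delay = 3.217 ms.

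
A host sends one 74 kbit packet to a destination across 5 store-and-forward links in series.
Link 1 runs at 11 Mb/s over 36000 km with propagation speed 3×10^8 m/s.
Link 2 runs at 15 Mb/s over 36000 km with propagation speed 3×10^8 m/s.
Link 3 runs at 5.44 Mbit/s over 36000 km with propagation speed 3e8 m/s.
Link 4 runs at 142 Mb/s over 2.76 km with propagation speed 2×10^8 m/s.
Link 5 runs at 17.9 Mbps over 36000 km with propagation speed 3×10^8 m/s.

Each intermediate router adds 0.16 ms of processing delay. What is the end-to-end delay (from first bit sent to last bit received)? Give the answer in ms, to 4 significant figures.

510.6 ms

L = 74000 bits.
Transmission delays (L/R per hop): 6.72727, 4.93333, 13.6029, 0.521127, 4.13408 ms; sum = 29.9188 ms.
Propagation delays (d/s per hop): 120, 120, 120, 0.0138, 120 ms; sum = 480.014 ms.
Processing at 4 router(s): 4 × 0.16 ms = 0.64 ms.
End-to-end = 510.6 ms.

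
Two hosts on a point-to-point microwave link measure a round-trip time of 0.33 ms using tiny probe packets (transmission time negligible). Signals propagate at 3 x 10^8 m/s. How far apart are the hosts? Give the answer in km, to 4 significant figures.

One-way propagation = RTT/2 = 0.165 ms.
d = s × t = 300000000 × 0.000165 = 49.50 km.

49.50 km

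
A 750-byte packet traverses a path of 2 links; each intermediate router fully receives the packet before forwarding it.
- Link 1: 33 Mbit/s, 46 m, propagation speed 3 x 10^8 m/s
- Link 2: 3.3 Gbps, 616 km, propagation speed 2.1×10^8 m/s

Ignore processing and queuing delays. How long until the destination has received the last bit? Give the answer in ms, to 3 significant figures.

3.12 ms

L = 750 × 8 = 6000 bits.
Transmission delays (L/R per hop): 0.181818, 0.00181818 ms; sum = 0.183636 ms.
Propagation delays (d/s per hop): 0.000153333, 2.93333 ms; sum = 2.93349 ms.
End-to-end = 3.12 ms.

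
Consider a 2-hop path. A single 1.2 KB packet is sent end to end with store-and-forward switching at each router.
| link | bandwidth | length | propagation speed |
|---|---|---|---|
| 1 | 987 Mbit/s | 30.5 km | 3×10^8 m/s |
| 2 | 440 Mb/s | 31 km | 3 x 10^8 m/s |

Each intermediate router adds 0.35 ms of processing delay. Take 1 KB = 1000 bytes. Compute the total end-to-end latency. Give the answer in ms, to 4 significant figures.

0.5865 ms

L = 9600 bits.
Transmission delays (L/R per hop): 0.00972644, 0.0218182 ms; sum = 0.0315446 ms.
Propagation delays (d/s per hop): 0.101667, 0.103333 ms; sum = 0.205 ms.
Processing at 1 router(s): 1 × 0.35 ms = 0.35 ms.
End-to-end = 0.5865 ms.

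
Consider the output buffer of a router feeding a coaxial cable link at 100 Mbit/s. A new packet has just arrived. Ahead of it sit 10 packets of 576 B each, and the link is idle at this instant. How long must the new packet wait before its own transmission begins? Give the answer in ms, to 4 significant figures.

Each queued packet: L/R = 4608/100000000 = 0.04608 ms.
10 queued → 0.4608 ms.
Queuing delay = 0.4608 ms.

0.4608 ms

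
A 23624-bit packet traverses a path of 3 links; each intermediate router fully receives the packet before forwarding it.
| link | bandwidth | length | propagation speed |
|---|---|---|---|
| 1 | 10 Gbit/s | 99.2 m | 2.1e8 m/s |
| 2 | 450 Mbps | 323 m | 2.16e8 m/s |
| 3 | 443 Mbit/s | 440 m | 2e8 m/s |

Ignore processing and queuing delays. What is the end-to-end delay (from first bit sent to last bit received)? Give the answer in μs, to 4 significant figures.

112.4 μs

Transmission delays (L/R per hop): 2.3624, 52.4978, 53.3273 μs; sum = 108.187 μs.
Propagation delays (d/s per hop): 0.472381, 1.49537, 2.2 μs; sum = 4.16775 μs.
End-to-end = 112.4 μs.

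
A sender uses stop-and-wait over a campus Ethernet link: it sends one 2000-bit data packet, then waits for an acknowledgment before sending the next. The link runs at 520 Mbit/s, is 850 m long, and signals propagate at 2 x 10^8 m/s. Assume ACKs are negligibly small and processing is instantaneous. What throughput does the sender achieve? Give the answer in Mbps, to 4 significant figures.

162.0 Mbps

t_tx = L/R = 2000/520000000 = 3.84615e-06 s.
t_prop = 850/200000000 = 4.25e-06 s; RTT = 8.5e-06 s.
Cycle = t_tx + RTT = 1.23462e-05 s.
Throughput = L / cycle = 2000 / 1.23462e-05 = 162.0 Mbps.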